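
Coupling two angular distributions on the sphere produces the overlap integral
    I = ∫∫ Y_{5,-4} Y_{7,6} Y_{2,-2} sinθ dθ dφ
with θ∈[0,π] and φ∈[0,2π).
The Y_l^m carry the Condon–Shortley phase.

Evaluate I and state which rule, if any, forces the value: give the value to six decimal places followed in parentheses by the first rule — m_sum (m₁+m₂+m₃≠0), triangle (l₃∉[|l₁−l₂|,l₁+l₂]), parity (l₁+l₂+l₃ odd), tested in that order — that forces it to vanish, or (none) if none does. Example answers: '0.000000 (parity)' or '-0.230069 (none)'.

0.303018 (none)

Checks pass: Σm=0; 14 even; l₃=2∈[2,12].
(2·5+1)(2·7+1)(2·2+1) = 825
Δ: 10! 0! 4! / 15! → 1/15015
sum: t=5:−1/57600 = -1/57600
3j²(5 7 2; 0 0 0) = Δ·Π!·Σ² = 21/715  (sign -1)
sum: t=9:−1/8709120 = -1/8709120
3j²(5 7 2; -4 6 -2) = Δ·Π!·Σ² = 1/21  (sign -1)
combine: 4πI² = 825·21/715·1/21 = 15/13
take √, sign +1: I = 0.30301841
No selection rule forces the value: the integral is nonzero (none).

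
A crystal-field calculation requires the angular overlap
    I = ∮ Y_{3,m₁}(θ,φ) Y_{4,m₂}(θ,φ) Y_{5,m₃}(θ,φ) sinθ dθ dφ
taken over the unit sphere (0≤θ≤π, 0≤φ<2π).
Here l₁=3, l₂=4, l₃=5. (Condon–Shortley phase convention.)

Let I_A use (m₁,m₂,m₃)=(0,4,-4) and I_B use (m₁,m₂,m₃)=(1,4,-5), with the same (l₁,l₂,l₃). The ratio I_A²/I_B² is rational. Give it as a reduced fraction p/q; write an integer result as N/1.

6/5

Same 3,4,5: normalisation and zero-m 3j drop out of the ratio.
A: Δ: 2! 4! 6! / 13! → 1/180180; sum: t=2:+1/8640 = 1/8640; 3j²(3 4 5; 0 4 -4) = Δ·Π!·Σ² = 28/715  (sign -1)
B: Δ: 2! 4! 6! / 13! → 1/180180; sum: t=2:+1/34560 = 1/34560; 3j²(3 4 5; 1 4 -5) = Δ·Π!·Σ² = 14/429  (sign +1)
I_A²/I_B² = (28/715)/(14/429) = 6/5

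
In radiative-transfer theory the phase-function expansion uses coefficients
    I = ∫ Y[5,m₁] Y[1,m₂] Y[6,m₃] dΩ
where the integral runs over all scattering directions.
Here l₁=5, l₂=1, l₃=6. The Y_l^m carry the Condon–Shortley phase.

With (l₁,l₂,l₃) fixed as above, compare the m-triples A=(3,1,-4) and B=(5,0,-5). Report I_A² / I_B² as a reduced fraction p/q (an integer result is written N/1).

45/11

Same 5,1,6: normalisation and zero-m 3j drop out of the ratio.
A: Δ: 0! 10! 2! / 13! → 1/858; sum: t=0:+1/161280 = 1/161280; 3j²(5 1 6; 3 1 -4) = Δ·Π!·Σ² = 15/286  (sign +1)
B: Δ: 0! 10! 2! / 13! → 1/858; sum: t=0:+1/3628800 = 1/3628800; 3j²(5 1 6; 5 0 -5) = Δ·Π!·Σ² = 1/78  (sign -1)
I_A²/I_B² = (15/286)/(1/78) = 45/11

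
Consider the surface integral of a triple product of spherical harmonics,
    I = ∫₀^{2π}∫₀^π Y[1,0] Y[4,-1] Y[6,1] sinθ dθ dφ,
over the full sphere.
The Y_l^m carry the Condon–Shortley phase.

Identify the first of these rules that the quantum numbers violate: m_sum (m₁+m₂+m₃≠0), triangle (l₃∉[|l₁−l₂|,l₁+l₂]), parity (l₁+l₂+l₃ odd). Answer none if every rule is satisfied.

azimuthal sum: 0 − 1 + 1 = 0  ✓
l₃ must lie in [3,5]; have l₃=6  ✗
L = 1 + 4 + 6 = 11 (odd)

triangle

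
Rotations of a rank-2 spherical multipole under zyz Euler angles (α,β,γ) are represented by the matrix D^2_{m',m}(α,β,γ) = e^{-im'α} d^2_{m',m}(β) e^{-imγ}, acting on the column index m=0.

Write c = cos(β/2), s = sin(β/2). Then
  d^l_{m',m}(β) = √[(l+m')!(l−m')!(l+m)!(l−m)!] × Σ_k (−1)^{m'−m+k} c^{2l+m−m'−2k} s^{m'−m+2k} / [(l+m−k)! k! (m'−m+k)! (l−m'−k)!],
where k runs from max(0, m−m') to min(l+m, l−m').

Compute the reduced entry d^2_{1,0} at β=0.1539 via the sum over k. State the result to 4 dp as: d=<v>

d=-0.1855

d^2_{1,0}(β=0.1539) via the finite sum:
c=cos(0.153900/2)=0.997041, s=sin(0.153900/2)=0.076874; N=√[6·1·2·2]=4.898979
Admissible k: 0..1 (factorial args all ≥0)
  k=0: (−1)^1·4.8990/(2)·0.9970^3·0.0769^1 = -0.186636
  k=1: (−1)^2·4.8990/(2)·0.9970^1·0.0769^3 = +0.001110
d^2_{1,0}(0.1539) = -0.186636 +0.001110 = -0.185526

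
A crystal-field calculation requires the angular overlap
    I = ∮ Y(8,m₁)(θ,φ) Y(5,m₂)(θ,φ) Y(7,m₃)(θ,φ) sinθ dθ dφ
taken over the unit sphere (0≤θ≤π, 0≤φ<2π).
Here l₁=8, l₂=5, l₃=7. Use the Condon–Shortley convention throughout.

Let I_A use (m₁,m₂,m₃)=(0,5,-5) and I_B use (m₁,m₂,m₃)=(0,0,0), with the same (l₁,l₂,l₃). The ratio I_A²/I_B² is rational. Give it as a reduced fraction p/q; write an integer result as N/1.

11/24

l's match ⇒ only the (l;m) 3-j factors differ between A and B.
A: triangle coeff Δ(8,5,7) = 1/814773960; Σ_t [6,6]: t=6:+1/1393459200 = 1/1393459200; (3j)²=15/4199 [(8 5 7; 0 5 -5)], sign=+1
B: triangle coeff Δ(8,5,7) = 1/814773960; Σ_t [1,5]: t=1:−1/87091200 t=2:+1/4976640 t=3:−1/2073600 t=4:+1/4976640 t=5:−1/87091200 = -1/9676800; (3j)²=360/46189 [(8 5 7; 0 0 0)], sign=+1
I_A²/I_B² = (15/4199)/(360/46189) = 11/24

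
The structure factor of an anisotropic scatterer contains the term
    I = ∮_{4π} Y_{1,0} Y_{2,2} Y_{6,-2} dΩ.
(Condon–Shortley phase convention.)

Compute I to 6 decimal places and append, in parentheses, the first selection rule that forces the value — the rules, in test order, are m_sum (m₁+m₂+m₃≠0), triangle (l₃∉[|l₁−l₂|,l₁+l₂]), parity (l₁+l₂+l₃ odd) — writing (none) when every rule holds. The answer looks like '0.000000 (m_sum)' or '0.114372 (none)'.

|1−2|≤6≤1+2 violated ⇒ I = 0

0.000000 (triangle)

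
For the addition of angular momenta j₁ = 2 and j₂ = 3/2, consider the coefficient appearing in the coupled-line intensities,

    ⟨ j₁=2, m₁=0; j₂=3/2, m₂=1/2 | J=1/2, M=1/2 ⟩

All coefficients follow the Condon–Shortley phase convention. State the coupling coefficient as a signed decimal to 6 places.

+√(1/5) = +0.447214

√[2·3!1!0!/5! · 2!2!2!1!1!0!] = √(4/5)
  +(−1)^2/∏(2,1,0,0,1,0)! = 1/2  (running 1/2)
⟨..|..⟩ = √(4/5)·(1/2) = +0.447214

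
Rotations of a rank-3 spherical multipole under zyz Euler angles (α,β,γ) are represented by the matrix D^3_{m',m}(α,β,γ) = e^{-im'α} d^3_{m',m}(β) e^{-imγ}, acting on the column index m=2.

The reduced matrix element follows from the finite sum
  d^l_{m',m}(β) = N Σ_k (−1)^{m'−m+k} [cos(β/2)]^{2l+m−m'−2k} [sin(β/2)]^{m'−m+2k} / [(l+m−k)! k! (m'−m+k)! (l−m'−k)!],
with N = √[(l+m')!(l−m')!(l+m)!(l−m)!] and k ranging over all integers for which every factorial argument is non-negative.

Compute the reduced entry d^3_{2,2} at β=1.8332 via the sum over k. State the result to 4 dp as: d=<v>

d^3_{2,2}(β=1.8332) via the finite sum:
Half-angle: c=0.608522, s=0.793537. N=√(120·1·120·1)=120.000000
Admissible k: 0..1 (factorial args all ≥0)
  k=0: (−1)^0·120.0000/(120)·0.6085^6·0.7935^0 = +0.050776
  k=1: (−1)^1·120.0000/(24)·0.6085^4·0.7935^2 = -0.431727
d^3_{2,2}(1.8332) = +0.050776 -0.431727 = -0.380951

d=-0.3810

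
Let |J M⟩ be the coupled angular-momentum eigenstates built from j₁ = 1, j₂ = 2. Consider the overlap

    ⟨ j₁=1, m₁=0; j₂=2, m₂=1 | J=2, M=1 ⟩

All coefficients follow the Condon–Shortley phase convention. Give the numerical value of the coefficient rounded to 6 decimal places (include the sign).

−√(1/6) = -0.408248

j₁+j₂−J=1  J+j₁−j₂=1  J−j₁+j₂=3  j₁+j₂+J+1=6
(j₁±m₁, j₂±m₂, J±M) = (1,1,3,1,3,1)
P² = 3/2
sum k=0..1:
  [0] +1/6 = 1/6
  [1] −1/2 = -1/2
S = -1/3
C² = P²·S² = 1/6 ; C = -0.408248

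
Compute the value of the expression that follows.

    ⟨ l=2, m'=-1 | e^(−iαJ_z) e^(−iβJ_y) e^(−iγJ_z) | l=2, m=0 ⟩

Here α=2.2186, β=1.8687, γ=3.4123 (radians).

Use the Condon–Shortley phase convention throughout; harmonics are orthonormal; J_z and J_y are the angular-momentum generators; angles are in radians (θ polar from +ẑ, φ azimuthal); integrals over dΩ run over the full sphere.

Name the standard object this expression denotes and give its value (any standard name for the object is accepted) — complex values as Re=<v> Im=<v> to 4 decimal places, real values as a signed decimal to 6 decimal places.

This is a Wigner D-matrix element — the rotation-matrix element ⟨l m'| R(α,β,γ) |l m⟩ in the angular-momentum basis.
Split into d^2_{-1,0}(β=1.8687) × two z-phases.
Half-angle: c=0.594341, s=0.804213. N=√(1·6·2·2)=4.898979
The bounds max(0,m−m')=1 and min(l+m,l−m')=2 give 2 terms
  k=1: (−1)^0·4.8990/(2)·0.5943^3·0.8042^1 = +0.413575
  k=2: (−1)^1·4.8990/(2)·0.5943^1·0.8042^3 = -0.757225
d^2_{-1,0}(1.8687) = +0.413575 -0.757225 = -0.343649
D = (-0.603436+0.797411i)·(-0.343649)·(+1.000000+0.000000i) = +0.207371-0.274030i

Wigner D-matrix element, Re=0.2074 Im=-0.2740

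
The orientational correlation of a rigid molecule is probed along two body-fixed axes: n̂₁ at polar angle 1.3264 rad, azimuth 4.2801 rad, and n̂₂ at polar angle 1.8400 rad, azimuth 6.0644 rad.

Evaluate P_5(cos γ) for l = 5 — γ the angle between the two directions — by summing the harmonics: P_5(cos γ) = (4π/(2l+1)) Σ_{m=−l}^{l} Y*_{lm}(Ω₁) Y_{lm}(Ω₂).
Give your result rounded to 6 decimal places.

Expand P_5 via completeness: Σ_{m} conj(Y_{5,m}) at Ω₁ times Y_{5,m} at Ω₂ —
  [-5]  conj(Y_{5,-5})(Ω₁) = -0.331525+0.222286i ; Y_{5,-5}(Ω₂) = +0.177338+0.343253i ; Δ = -0.135092-0.074377i
  [-4]  conj(Y_{5,-4})(Ω₁) = -0.049639-0.310835i ; Y_{5,-4}(Ω₂) = -0.216035-0.258759i ; Δ = -0.069708+0.079996i
  [-3]  conj(Y_{5,-3})(Ω₁) = -0.143916-0.040439i ; Y_{5,-3}(Ω₂) = -0.089209-0.068716i ; Δ = +0.010060+0.013497i
  [-2]  conj(Y_{5,-2})(Ω₁) = +0.206539-0.242140i ; Y_{5,-2}(Ω₂) = +0.298887+0.139824i ; Δ = +0.095589-0.043493i
  [-1]  conj(Y_{5,-1})(Ω₁) = -0.032847-0.071191i ; Y_{5,-1}(Ω₂) = +0.034588+0.007690i ; Δ = -0.000589-0.002715i
  [+0]  conj(Y_{5,0})(Ω₁) = +0.314609-0.000000i ; Y_{5,0}(Ω₂) = -0.322357+0.000000i ; Δ = -0.101416+0.000000i
  [+1]  conj(Y_{5,1})(Ω₁) = +0.032847-0.071191i ; Y_{5,1}(Ω₂) = -0.034588+0.007690i ; Δ = -0.000589+0.002715i
  [+2]  conj(Y_{5,2})(Ω₁) = +0.206539+0.242140i ; Y_{5,2}(Ω₂) = +0.298887-0.139824i ; Δ = +0.095589+0.043493i
  [+3]  conj(Y_{5,3})(Ω₁) = +0.143916-0.040439i ; Y_{5,3}(Ω₂) = +0.089209-0.068716i ; Δ = +0.010060-0.013497i
  [+4]  conj(Y_{5,4})(Ω₁) = -0.049639+0.310835i ; Y_{5,4}(Ω₂) = -0.216035+0.258759i ; Δ = -0.069708-0.079996i
  [+5]  conj(Y_{5,5})(Ω₁) = +0.331525+0.222286i ; Y_{5,5}(Ω₂) = -0.177338+0.343253i ; Δ = -0.135092+0.074377i
Σ over m = -0.300897+0.000000i; ×(4π/11) → -0.343744+0.000000i. Real part: -0.343744

-0.343744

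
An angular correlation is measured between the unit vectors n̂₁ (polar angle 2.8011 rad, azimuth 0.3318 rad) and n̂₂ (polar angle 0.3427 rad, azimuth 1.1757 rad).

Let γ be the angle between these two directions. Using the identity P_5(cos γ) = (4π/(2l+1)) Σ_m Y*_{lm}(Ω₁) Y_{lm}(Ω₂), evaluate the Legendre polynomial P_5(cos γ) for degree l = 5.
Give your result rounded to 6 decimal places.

Term-by-term m-sum for l=5 (normalisation 4π/11 = 1.142397):
  term(m=-5) = -0.00000 + 0.00000j   from Y*(Ω₁)=-0.00017 + 0.00192j, Y(Ω₂)=0.00183 + 0.00078j
  term(m=-4) = 0.00030 - 0.00007j   from Y*(Ω₁)=-0.00415 - 0.01670j, Y(Ω₂)=-0.00017 + 0.01762j
  term(m=-3) = -0.00677 - 0.00473j   from Y*(Ω₁)=0.04905 + 0.07563j, Y(Ω₂)=-0.08494 + 0.03447j
  term(m=-2) = 0.01037 + 0.08823j   from Y*(Ω₁)=-0.23374 - 0.18276j, Y(Ω₂)=-0.21071 - 0.21274j
  term(m=-1) = 0.20072 - 0.22569j   from Y*(Ω₁)=0.51963 + 0.17903j, Y(Ω₂)=0.21152 - 0.50720j
  term(m=+0) = -0.07643 + 0.00000j   from Y*(Ω₁)=-0.27981 + 0.00000j, Y(Ω₂)=0.27316 + 0.00000j
  term(m=+1) = 0.20072 + 0.22569j   from Y*(Ω₁)=-0.51963 + 0.17903j, Y(Ω₂)=-0.21152 - 0.50720j
  term(m=+2) = 0.01037 - 0.08823j   from Y*(Ω₁)=-0.23374 + 0.18276j, Y(Ω₂)=-0.21071 + 0.21274j
  term(m=+3) = -0.00677 + 0.00473j   from Y*(Ω₁)=-0.04905 + 0.07563j, Y(Ω₂)=0.08494 + 0.03447j
  term(m=+4) = 0.00030 + 0.00007j   from Y*(Ω₁)=-0.00415 + 0.01670j, Y(Ω₂)=-0.00017 - 0.01762j
  term(m=+5) = -0.00000 - 0.00000j   from Y*(Ω₁)=0.00017 + 0.00192j, Y(Ω₂)=-0.00183 + 0.00078j
Σ over m = 0.33278 + 0.00000j; ×(4π/11) → 0.38017 + 0.00000j. Real part: 0.380170

0.380170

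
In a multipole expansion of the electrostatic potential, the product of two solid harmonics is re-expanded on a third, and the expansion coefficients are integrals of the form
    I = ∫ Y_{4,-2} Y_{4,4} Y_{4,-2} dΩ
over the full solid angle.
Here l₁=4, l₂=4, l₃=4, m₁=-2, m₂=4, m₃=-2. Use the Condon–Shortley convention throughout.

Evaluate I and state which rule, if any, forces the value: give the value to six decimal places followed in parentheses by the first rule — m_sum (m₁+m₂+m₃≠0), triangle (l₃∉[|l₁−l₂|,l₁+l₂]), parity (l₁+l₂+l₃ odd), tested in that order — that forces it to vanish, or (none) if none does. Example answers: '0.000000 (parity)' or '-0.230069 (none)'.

0.190983 (none)

m-sum 0 ✓  L=12 even ✓  0≤4≤8 ✓
Π(2lᵢ+1) = 9×9×9 = 729
triangle coeff Δ(4,4,4) = 1/450450
Σ_t [0,4]: t=0:+1/13824 t=1:−1/216 t=2:+1/64 t=3:−1/216 t=4:+1/13824 = 5/768
(3j)²=18/1001 [(4 4 4; 0 0 0)], sign=+1
Σ_t [4,4]: t=4:+1/2304 = 1/2304
(3j)²=5/143 [(4 4 4; -2 4 -2)], sign=+1
⇒ 4πI² = 65610/143143
I = (+1)√(65610/143143/(4π)) = 0.19098314
No selection rule forces the value: the integral is nonzero (none).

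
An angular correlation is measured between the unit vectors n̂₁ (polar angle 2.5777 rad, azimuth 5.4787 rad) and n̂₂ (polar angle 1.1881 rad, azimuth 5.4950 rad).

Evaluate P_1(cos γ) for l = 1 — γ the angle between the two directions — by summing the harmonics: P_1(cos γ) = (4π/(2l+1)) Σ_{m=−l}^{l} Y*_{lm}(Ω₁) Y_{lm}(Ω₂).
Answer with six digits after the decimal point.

0.180141

Term-by-term m-sum for l=1 (normalisation 4π/3 = 4.188790):
  m=-1: (+0.128058-0.133043i) × (+0.225996+0.227260i) = +0.059176-0.000965i  (running Σ = +0.059176-0.000965i)
  m=0: (-0.412958-0.000000i) × (+0.182455+0.000000i) = -0.075346-0.000000i  (running Σ = -0.016170-0.000965i)
  m=1: (-0.128058-0.133043i) × (-0.225996+0.227260i) = +0.059176+0.000965i  (running Σ = +0.043005+0.000000i)
Accumulated sum +0.043005+0.000000i; after 4π/(2l+1) scaling, +0.180141+0.000000i ⇒ P_1 = 0.180141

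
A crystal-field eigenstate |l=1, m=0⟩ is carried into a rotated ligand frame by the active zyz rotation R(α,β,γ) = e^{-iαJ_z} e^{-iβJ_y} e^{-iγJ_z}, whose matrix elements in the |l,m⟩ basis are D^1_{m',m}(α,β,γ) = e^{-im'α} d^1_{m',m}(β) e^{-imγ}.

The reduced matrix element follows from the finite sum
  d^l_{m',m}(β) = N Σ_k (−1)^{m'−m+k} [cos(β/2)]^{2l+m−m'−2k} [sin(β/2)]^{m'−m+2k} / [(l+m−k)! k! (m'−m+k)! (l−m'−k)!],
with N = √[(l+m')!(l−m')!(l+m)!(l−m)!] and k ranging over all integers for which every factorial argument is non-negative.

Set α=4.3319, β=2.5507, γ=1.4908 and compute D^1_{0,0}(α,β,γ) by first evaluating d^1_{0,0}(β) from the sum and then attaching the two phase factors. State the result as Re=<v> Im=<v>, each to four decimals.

Split into d^1_{0,0}(β=2.5507) × two z-phases.
c=cos(2.550700/2)=0.291167, s=sin(2.550700/2)=0.956672; N=√[1·1·1·1]=1.000000
k: max(0,(0)−(0))=0 … min(1+(0),1−(0))=1
  k=0: (−1)^0·1.0000/(1)·0.2912^2·0.9567^0 = +0.084778
  k=1: (−1)^1·1.0000/(1)·0.2912^0·0.9567^2 = -0.915222
d^1_{0,0}(2.5507) = +0.084778 -0.915222 = -0.830444
Phases: e^{-i·(0)·4.3319}=+1.000000+0.000000i, e^{-i·(0)·1.4908}=+1.000000+0.000000i ⇒ D=-0.830444+0.000000i

Re=-0.8304 Im=0.0000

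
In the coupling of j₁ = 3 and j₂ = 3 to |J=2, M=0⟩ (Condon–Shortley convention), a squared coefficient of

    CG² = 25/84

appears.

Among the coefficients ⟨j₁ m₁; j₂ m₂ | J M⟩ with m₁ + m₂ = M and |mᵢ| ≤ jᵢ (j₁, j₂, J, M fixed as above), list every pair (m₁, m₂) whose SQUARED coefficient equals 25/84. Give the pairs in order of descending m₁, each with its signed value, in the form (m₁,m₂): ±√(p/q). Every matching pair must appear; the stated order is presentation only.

(3,-3): +√(25/84); (-3,3): +√(25/84)

Admissible pairs with m₁+m₂ = M = 0: (-3,3), (-2,2), (-1,1), (0,0), (1,-1), (2,-2), (3,-3)
  (m₁,m₂)=(3,-3): CG² = 25/84, CG = +√(25/84)   ← matches the target
  (m₁,m₂)=(2,-2): CG² = 0/1, CG = 0
  (m₁,m₂)=(1,-1): CG² = 3/28, CG = −√(3/28)
  (m₁,m₂)=(0,0): CG² = 4/21, CG = +√(4/21)
  (m₁,m₂)=(-1,1): CG² = 3/28, CG = −√(3/28)
  (m₁,m₂)=(-2,2): CG² = 0/1, CG = 0
  (m₁,m₂)=(-3,3): CG² = 25/84, CG = +√(25/84)   ← matches the target
Pairs with CG² = 25/84: (3,-3): +√(25/84); (-3,3): +√(25/84)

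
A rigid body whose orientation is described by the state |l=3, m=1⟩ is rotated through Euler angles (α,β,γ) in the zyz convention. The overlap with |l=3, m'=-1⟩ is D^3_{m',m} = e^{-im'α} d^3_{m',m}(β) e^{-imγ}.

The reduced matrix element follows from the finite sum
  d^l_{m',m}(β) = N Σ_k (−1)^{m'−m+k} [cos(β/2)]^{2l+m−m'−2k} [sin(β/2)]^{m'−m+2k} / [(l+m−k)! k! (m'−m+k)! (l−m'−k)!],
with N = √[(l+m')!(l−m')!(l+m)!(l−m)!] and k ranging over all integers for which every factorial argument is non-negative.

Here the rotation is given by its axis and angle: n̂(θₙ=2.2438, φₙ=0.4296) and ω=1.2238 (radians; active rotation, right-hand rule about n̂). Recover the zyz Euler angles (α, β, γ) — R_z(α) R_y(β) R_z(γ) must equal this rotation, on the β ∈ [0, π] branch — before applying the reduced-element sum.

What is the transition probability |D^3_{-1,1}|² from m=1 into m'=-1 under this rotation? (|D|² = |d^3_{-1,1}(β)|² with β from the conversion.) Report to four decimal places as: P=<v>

Axis–angle → zyz. n̂ = (sinθₙcosφₙ, sinθₙsinφₙ, cosθₙ) = (+0.710899, +0.325689, -0.623338), ω = 1.2238.
R = I cosω + sinω [n̂]ₓ + (1−cosω) n̂n̂ᵀ gives
  R = [+0.673586, +0.738979, +0.013845; -0.433392, +0.410075, -0.802502; -0.598710, +0.534554, +0.596488]
β = atan2(√(R₁₃²+R₂₃²), R₃₃) = 0.931677; α = atan2(R₂₃, R₁₃) mod 2π = 4.729639; γ = atan2(R₃₂, −R₃₁) mod 2π = 0.728847
D^3_{-1,1}(4.7296,0.9317,0.7288) = e^{-i·-1·4.7296}·d^3_{-1,1}(0.9317)·e^{-i·1·0.7288}. Compute d first:
Half-angle: c=0.893445, s=0.449172. N=√(2·24·24·2)=48.000000
The bounds max(0,m−m')=2 and min(l+m,l−m')=4 give 3 terms
  k=2: (−1)^0·48.0000/(8)·0.8934^4·0.4492^2 = +0.771345
  k=3: (−1)^1·48.0000/(6)·0.8934^2·0.4492^4 = -0.259943
  k=4: (−1)^2·48.0000/(48)·0.8934^0·0.4492^6 = +0.008213
d^3_{-1,1}(0.9317) = +0.771345 -0.259943 +0.008213 = +0.519615
|D^3_{-1,1}|² = |d^3_{-1,1}(β)|² = (+0.519615)² = 0.270000 (the z-rotation phases have unit modulus)

P=0.2700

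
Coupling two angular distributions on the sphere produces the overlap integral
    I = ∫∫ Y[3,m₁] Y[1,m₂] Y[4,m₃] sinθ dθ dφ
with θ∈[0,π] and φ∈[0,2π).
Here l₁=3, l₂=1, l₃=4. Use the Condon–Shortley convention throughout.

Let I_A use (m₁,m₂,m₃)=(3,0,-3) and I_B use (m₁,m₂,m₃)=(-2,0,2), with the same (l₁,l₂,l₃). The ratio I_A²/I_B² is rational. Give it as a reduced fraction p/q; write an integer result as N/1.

7/12

Same 3,1,4: normalisation and zero-m 3j drop out of the ratio.
A: Δ: 0! 6! 2! / 9! → 1/252; sum: t=0:+1/720 = 1/720; 3j²(3 1 4; 3 0 -3) = Δ·Π!·Σ² = 1/36  (sign -1)
B: Δ: 0! 6! 2! / 9! → 1/252; sum: t=0:+1/120 = 1/120; 3j²(3 1 4; -2 0 2) = Δ·Π!·Σ² = 1/21  (sign +1)
I_A²/I_B² = (1/36)/(1/21) = 7/12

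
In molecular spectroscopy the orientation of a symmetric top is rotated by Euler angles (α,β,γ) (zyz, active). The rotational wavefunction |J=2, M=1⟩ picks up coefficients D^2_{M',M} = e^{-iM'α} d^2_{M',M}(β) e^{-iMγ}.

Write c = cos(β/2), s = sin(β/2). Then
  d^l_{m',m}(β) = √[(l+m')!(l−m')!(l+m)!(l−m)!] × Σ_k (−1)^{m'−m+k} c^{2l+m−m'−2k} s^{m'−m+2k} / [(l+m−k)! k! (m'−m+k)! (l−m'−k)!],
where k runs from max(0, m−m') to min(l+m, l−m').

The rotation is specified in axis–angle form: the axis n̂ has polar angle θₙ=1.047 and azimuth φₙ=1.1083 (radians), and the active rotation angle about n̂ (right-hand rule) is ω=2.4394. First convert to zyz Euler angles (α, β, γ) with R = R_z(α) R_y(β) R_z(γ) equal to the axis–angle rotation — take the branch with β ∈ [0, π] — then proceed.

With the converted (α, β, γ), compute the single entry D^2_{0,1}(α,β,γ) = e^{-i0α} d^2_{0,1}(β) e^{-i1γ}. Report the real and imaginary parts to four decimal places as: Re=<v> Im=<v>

Re=-0.0631 Im=0.3683

Axis–angle → zyz. n̂ = (sinθₙcosφₙ, sinθₙsinφₙ, cosθₙ) = (+0.386362, +0.774954, +0.500171), ω = 2.4394.
R = I cosω + sinω [n̂]ₓ + (1−cosω) n̂n̂ᵀ gives
  R = [-0.500191, +0.204936, +0.841315; +0.851050, +0.295604, +0.433972; -0.159760, +0.933070, -0.322269]
β = atan2(√(R₁₃²+R₂₃²), R₃₃) = 1.898922; α = atan2(R₂₃, R₁₃) mod 2π = 0.476229; γ = atan2(R₃₂, −R₃₁) mod 2π = 1.401221
D^2_{0,1}(0.4762,1.8989,1.4012) = e^{-i·0·0.4762}·d^2_{0,1}(1.8989)·e^{-i·1·1.4012}. Compute d first:
With c≡cos(β/2)=0.582121 and s≡sin(β/2)=0.813102, N=[2·2·6·1]^{1/2}=4.898979
k: max(0,(1)−(0))=1 … min(2+(1),2−(0))=2
  k=1: (−1)^0·4.8990/(2)·0.5821^3·0.8131^1 = +0.392881
  k=2: (−1)^1·4.8990/(2)·0.5821^1·0.8131^3 = -0.766521
d^2_{0,1}(1.8989) = +0.392881 -0.766521 = -0.373640
Attach z-rotation phases: D = e^{-i(0)(0.4762)}·(-0.373640)·e^{-i(1)(1.4012)} = -0.063057+0.368280i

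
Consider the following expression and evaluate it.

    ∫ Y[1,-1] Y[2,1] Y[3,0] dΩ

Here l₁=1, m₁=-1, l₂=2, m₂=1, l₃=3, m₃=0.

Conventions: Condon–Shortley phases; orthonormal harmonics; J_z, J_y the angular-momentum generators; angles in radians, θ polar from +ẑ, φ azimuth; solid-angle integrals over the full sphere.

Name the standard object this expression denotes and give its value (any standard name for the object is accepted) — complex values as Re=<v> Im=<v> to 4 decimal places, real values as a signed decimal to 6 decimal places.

Gaunt coefficient, +0.143048

This is a Gaunt coefficient — the integral of a triple product of spherical harmonics over the sphere.
Rules hold: Σm=0, L=6 even, 1≤3≤3.
N = 3·5·7 = 105
Δ = 0!·2!·4!/7! = 1/105
Racah Σ t=0..0: t=0:+1/4 = 1/4
⇒ 3j(1 2 3; 0 0 0)² = 3/35, sgn -1
Racah Σ t=0..0: t=0:+1/12 = 1/12
⇒ 3j(1 2 3; -1 1 0)² = 1/35, sgn -1
4πI² = N·(3j₀)²·(3jₘ)² = 9/35
I = +1·√(0.257143/4π) = 0.14304817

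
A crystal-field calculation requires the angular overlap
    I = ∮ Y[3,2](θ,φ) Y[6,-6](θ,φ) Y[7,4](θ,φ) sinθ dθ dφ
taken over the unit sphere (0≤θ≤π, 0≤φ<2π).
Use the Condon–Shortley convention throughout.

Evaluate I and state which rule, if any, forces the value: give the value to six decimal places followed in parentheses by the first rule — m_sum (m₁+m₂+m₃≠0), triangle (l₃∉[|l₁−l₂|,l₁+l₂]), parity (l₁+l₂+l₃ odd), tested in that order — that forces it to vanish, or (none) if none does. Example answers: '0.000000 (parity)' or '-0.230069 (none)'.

-0.073059 (none)

Rules hold: Σm=0, L=16 even, 3≤7≤9.
N = 7·13·15 = 1365
Δ = 2!·4!·10!/17! = 1/2042040
Racah Σ t=0..2: t=0:+1/207360 t=1:−1/57600 t=2:+1/207360 = -1/129600
⇒ 3j(3 6 7; 0 0 0)² = 168/12155, sgn +1
Racah Σ t=0..0: t=0:+1/43545600 = 1/43545600
⇒ 3j(3 6 7; 2 -6 4)² = 11/3094, sgn -1
4πI² = N·(3j₀)²·(3jₘ)² = 252/3757
I = -1·√(0.0670748/4π) = -0.07305917
No selection rule forces the value: the integral is nonzero (none).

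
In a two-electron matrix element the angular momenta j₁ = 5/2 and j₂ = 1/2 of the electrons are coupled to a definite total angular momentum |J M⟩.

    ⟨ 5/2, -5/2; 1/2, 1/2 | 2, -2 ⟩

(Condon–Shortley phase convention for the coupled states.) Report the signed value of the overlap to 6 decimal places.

-0.912871

triangle: 1!·4!·0!/6! = 24/720
(j±m)!: 0!·5!·1!·0!·0!·4! = 2880
prefactor² = (2J+1)·Δ·N² = 480
  k=1: −1/(1!·0!·4!·0!·0!·0!) = -1/24
Σ = -1/24  ⇒  CG² = 480·(-1/24)² = 5/6
CG = −√(5/6) = -0.912871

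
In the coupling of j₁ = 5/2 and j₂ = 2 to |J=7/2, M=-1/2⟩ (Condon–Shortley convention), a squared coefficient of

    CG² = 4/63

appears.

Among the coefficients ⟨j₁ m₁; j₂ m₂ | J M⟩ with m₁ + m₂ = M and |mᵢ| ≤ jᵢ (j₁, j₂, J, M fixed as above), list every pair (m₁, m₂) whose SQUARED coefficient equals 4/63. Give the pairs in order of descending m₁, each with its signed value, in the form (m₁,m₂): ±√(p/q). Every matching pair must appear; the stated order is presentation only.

(-5/2,2): −√(4/63)

Admissible pairs with m₁+m₂ = M = -1/2: (-5/2,2), (-3/2,1), (-1/2,0), (1/2,-1), (3/2,-2)
  (m₁,m₂)=(3/2,-2): CG² = 64/315, CG = +√(64/315)
  (m₁,m₂)=(1/2,-1): CG² = 14/45, CG = +√(14/45)
  (m₁,m₂)=(-1/2,0): CG² = 4/105, CG = −√(4/105)
  (m₁,m₂)=(-3/2,1): CG² = 121/315, CG = −√(121/315)
  (m₁,m₂)=(-5/2,2): CG² = 4/63, CG = −√(4/63)   ← matches the target
Pairs with CG² = 4/63: (-5/2,2): −√(4/63)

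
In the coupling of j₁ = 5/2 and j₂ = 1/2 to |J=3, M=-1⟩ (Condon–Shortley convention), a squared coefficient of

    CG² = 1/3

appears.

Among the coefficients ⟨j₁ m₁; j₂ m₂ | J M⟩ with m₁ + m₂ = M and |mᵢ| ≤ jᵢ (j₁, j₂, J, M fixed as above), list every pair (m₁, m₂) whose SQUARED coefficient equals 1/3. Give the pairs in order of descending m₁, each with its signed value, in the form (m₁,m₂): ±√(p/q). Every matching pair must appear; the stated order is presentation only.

(-3/2,1/2): +√(1/3)

Admissible pairs with m₁+m₂ = M = -1: (-3/2,1/2), (-1/2,-1/2)
  (m₁,m₂)=(-1/2,-1/2): CG² = 2/3, CG = +√(2/3)
  (m₁,m₂)=(-3/2,1/2): CG² = 1/3, CG = +√(1/3)   ← matches the target
Pairs with CG² = 1/3: (-3/2,1/2): +√(1/3)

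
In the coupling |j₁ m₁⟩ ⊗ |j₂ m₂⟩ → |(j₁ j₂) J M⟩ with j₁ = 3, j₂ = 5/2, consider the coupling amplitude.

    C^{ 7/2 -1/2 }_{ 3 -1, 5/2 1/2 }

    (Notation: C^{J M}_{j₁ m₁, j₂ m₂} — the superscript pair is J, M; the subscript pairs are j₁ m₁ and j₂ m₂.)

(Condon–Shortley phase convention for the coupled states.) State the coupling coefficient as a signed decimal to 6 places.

-0.125988  (= −√(1/63))

j₁+j₂−J=2  J+j₁−j₂=4  J−j₁+j₂=3  j₁+j₂+J+1=10
(j₁±m₁, j₂±m₂, J±M) = (2,4,3,2,3,4)
P² = 9216/175
sum k=0..2:
  [0] +1/288 = 1/288
  [1] −1/12 = -1/12
  [2] +1/16 = 1/16
S = -5/288
C² = P²·S² = 1/63 ; C = -0.125988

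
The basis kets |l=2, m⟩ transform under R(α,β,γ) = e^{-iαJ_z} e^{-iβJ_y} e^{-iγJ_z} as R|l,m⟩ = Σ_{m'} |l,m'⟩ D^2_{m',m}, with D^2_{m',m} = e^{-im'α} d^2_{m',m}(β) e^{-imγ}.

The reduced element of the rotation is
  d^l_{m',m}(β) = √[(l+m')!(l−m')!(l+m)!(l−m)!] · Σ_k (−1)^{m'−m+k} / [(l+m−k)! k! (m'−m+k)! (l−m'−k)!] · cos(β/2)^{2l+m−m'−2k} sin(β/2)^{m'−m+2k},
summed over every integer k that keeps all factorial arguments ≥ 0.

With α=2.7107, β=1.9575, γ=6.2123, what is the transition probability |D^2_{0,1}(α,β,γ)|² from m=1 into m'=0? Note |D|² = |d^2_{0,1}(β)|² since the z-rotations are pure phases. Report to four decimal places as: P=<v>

P=0.1830

Split into d^2_{0,1}(β=1.9575) × two z-phases.
With c≡cos(β/2)=0.558060 and s≡sin(β/2)=0.829800, N=[2·2·6·1]^{1/2}=4.898979
k: max(0,(1)−(0))=1 … min(2+(1),2−(0))=2
  k=1: (−1)^0·4.8990/(2)·0.5581^3·0.8298^1 = +0.353258
  k=2: (−1)^1·4.8990/(2)·0.5581^1·0.8298^3 = -0.781048
d^2_{0,1}(1.9575) = +0.353258 -0.781048 = -0.427790
|D^2_{0,1}|² = |d^2_{0,1}(β)|² = (-0.427790)² = 0.183004 (the z-rotation phases have unit modulus)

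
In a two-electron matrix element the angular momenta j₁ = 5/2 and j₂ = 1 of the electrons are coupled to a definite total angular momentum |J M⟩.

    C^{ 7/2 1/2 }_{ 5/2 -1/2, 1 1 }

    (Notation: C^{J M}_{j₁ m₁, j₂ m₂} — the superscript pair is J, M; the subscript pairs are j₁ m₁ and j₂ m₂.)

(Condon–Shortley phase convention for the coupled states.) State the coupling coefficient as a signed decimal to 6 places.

j₁+j₂−J=0  J+j₁−j₂=5  J−j₁+j₂=2  j₁+j₂+J+1=8
(j₁±m₁, j₂±m₂, J±M) = (2,3,2,0,4,3)
P² = 1152/7
sum k=0..0:
  [0] +1/24 = 1/24
S = 1/24
C² = P²·S² = 2/7 ; C = +0.534522

+√(2/7) ≈ +0.534522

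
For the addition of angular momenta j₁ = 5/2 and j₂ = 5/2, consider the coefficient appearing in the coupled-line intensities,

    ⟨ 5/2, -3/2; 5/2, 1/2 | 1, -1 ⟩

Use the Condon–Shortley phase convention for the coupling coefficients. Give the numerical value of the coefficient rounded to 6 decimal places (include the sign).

-0.478091  (= −√(8/35))

j₁+j₂−J=4  J+j₁−j₂=1  J−j₁+j₂=1  j₁+j₂+J+1=7
(j₁±m₁, j₂±m₂, J±M) = (1,4,3,2,0,2)
P² = 288/35
sum k=3..3:
  [3] −1/6 = -1/6
S = -1/6
C² = P²·S² = 8/35 ; C = -0.478091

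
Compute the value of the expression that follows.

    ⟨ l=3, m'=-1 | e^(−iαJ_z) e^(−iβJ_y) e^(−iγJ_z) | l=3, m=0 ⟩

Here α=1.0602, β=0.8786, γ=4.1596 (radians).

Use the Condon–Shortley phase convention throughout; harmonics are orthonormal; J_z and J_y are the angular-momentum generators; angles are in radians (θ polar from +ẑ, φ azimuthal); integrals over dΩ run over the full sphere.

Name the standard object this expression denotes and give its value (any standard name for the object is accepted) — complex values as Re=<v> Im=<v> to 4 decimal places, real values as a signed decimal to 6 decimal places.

This is a Wigner D-matrix element — the rotation-matrix element ⟨l m'| R(α,β,γ) |l m⟩ in the angular-momentum basis.
First d^3_{-1,0}(β=0.8786), then the phase factors e^{-i(-1)α} and e^{-i(0)γ}:
c=cos(0.878600/2)=0.905050, s=sin(0.878600/2)=0.425306; N=√[2·24·6·6]=41.569219
The bounds max(0,m−m')=1 and min(l+m,l−m')=3 give 3 terms
  k=1: (−1)^0·41.5692/(12)·0.9050^5·0.4253^1 = +0.894652
  k=2: (−1)^1·41.5692/(4)·0.9050^3·0.4253^3 = -0.592698
  k=3: (−1)^2·41.5692/(12)·0.9050^1·0.4253^5 = +0.043629
d^3_{-1,0}(0.8786) = +0.894652 -0.592698 +0.043629 = +0.345582
Phases: e^{-i·(-1)·1.0602}=+0.488698+0.872453i, e^{-i·(0)·4.1596}=+1.000000+0.000000i ⇒ D=+0.168885+0.301504i

Wigner D-matrix element, Re=0.1689 Im=0.3015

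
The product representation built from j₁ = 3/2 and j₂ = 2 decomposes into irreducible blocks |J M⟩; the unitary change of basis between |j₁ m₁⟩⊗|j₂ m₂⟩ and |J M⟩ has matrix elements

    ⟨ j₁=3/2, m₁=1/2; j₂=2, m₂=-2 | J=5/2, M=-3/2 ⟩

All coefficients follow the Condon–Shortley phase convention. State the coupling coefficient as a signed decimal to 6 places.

+√(16/35) = +0.676123

j₁+j₂−J=1  J+j₁−j₂=2  J−j₁+j₂=3  j₁+j₂+J+1=7
(j₁±m₁, j₂±m₂, J±M) = (2,1,0,4,1,4)
P² = 576/35
sum k=0..0:
  [0] +1/6 = 1/6
S = 1/6
C² = P²·S² = 16/35 ; C = +0.676123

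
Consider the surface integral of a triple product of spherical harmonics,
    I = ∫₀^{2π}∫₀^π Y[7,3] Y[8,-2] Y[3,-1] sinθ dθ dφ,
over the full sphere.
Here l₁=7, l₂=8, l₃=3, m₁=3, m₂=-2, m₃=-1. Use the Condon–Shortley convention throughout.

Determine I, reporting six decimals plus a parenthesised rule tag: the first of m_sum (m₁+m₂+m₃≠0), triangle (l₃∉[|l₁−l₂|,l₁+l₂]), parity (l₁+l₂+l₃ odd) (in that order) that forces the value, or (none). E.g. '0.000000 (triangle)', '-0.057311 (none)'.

-0.104118 (none)

Checks pass: Σm=0; 18 even; l₃=3∈[1,15].
(2·7+1)(2·8+1)(2·3+1) = 1785
Δ: 12! 2! 4! / 19! → 1/5290740
sum: t=5:−1/7257600 t=6:+1/2073600 t=7:−1/7257600 = 1/4838400
3j²(7 8 3; 0 0 0) = Δ·Π!·Σ² = 252/20995  (sign -1)
sum: t=2:+1/348364800 t=3:−1/13063680 t=4:+1/7741440 = 29/522547200
3j²(7 8 3; 3 -2 -1) = Δ·Π!·Σ² = 1682/264537  (sign +1)
combine: 4πI² = 1785·252/20995·1682/264537 = 141288/1037153
take √, sign -1: I = -0.10411811
No selection rule forces the value: the integral is nonzero (none).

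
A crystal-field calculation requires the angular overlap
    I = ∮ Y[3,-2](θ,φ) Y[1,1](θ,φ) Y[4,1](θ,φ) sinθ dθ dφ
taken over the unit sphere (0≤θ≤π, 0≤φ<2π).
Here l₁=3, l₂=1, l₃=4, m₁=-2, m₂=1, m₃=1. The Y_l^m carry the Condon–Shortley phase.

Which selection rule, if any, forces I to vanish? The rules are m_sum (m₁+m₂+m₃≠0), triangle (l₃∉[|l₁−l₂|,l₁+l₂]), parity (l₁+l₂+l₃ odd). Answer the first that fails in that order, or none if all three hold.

azimuthal sum: -2 + 1 + 1 = 0  ✓
2 ≤ 4 ≤ 4 (triangle on l)  ✓
L = 3 + 1 + 4 = 8 (even)  ✓

none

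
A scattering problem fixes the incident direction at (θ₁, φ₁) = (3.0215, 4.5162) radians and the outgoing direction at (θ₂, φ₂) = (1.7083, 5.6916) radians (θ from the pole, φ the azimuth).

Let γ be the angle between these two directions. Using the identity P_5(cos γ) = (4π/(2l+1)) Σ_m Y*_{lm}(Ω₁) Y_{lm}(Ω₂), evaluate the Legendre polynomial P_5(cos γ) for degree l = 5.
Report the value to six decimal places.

0.289856

Expand P_5 via completeness: Σ_{m} conj(Y_{5,m}) at Ω₁ times Y_{5,m} at Ω₂ —
  term(m=-5) = (0.000005, 0.000002)   from Y*(Ω₁)=(-0.000010, -0.000006), Y(Ω₂)=(-0.435193, 0.080841)
  term(m=-4) = (-0.000001, 0.000058)   from Y*(Ω₁)=(-0.000212, 0.000212), Y(Ω₂)=(0.138344, -0.135564)
  term(m=-3) = (0.001213, -0.000491)   from Y*(Ω₁)=(0.002599, 0.003894), Y(Ω₂)=(0.056589, -0.273592)
  term(m=-2) = (0.007149, 0.007227)   from Y*(Ω₁)=(0.043668, -0.018072), Y(Ω₂)=(0.081303, 0.199133)
  term(m=-1) = (0.026535, -0.063576)   from Y*(Ω₁)=(-0.056865, -0.286118), Y(Ω₂)=(0.196026, 0.131701)
  term(m=+0) = (0.183925, 0.000000)   from Y*(Ω₁)=(-0.837047, -0.000000), Y(Ω₂)=(-0.219731, 0.000000)
  term(m=+1) = (0.026535, 0.063576)   from Y*(Ω₁)=(0.056865, -0.286118), Y(Ω₂)=(-0.196026, 0.131701)
  term(m=+2) = (0.007149, -0.007227)   from Y*(Ω₁)=(0.043668, 0.018072), Y(Ω₂)=(0.081303, -0.199133)
  term(m=+3) = (0.001213, 0.000491)   from Y*(Ω₁)=(-0.002599, 0.003894), Y(Ω₂)=(-0.056589, -0.273592)
  term(m=+4) = (-0.000001, -0.000058)   from Y*(Ω₁)=(-0.000212, -0.000212), Y(Ω₂)=(0.138344, 0.135564)
  term(m=+5) = (0.000005, -0.000002)   from Y*(Ω₁)=(0.000010, -0.000006), Y(Ω₂)=(0.435193, 0.080841)
Accumulated sum (0.253726, -0.000000); after 4π/(2l+1) scaling, (0.289856, -0.000000) ⇒ P_5 = 0.289856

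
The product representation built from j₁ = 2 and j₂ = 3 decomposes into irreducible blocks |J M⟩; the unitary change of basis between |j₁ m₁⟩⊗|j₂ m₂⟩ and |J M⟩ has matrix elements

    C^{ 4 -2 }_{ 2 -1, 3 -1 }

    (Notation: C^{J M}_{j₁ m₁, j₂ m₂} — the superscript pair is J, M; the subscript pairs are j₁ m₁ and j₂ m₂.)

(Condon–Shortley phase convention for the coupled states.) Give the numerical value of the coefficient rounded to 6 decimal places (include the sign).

√[9·1!3!5!/10! · 1!3!2!4!2!6!] = √(5184/7)
  +(−1)^0/∏(0,1,3,2,0,3)! = 1/72  (running 1/72)
  +(−1)^1/∏(1,0,2,1,1,4)! = -1/48  (running -1/144)
⟨..|..⟩ = √(5184/7)·(-1/144) = -0.188982

−√(1/28) ≈ -0.188982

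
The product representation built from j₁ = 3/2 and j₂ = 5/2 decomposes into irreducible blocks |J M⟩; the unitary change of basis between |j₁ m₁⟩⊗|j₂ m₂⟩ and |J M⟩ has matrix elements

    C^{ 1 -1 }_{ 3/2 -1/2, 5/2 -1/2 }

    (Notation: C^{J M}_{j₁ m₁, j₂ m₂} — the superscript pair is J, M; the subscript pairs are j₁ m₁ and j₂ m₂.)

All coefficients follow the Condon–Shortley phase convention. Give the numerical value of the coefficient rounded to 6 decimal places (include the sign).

j₁+j₂−J=3  J+j₁−j₂=0  J−j₁+j₂=2  j₁+j₂+J+1=6
(j₁±m₁, j₂±m₂, J±M) = (1,2,2,3,0,2)
P² = 12/5
sum k=2..2:
  [2] +1/4 = 1/4
S = 1/4
C² = P²·S² = 3/20 ; C = +0.387298

+√(3/20) = +0.387298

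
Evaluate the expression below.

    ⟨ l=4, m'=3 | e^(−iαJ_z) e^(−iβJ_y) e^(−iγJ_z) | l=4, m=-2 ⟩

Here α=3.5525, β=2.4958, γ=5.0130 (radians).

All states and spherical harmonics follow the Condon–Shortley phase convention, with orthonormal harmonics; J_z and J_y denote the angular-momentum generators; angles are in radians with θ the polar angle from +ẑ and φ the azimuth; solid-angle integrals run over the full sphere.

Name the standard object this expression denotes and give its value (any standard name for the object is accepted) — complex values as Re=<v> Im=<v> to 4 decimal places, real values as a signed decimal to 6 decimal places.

This is a Wigner D-matrix element — the rotation-matrix element ⟨l m'| R(α,β,γ) |l m⟩ in the angular-momentum basis.
First d^4_{3,-2}(β=2.4958), then the phase factors e^{-i(3)α} and e^{-i(-2)γ}:
c=cos(2.495800/2)=0.317315, s=sin(2.495800/2)=0.948320; N=√[5040·1·2·720]=2693.993318
Admissible k: 0..1 (factorial args all ≥0)
  k=0: (−1)^5·2693.9933/(240)·0.3173^3·0.9483^5 = -0.275062
  k=1: (−1)^6·2693.9933/(720)·0.3173^1·0.9483^7 = +0.818916
d^4_{3,-2}(2.4958) = -0.275062 +0.818916 = +0.543854
Attach z-rotation phases: D = e^{-i(3)(3.5525)}·(+0.543854)·e^{-i(-2)(5.0130)} = +0.438968-0.321068i

Wigner D-matrix element, Re=0.4390 Im=-0.3211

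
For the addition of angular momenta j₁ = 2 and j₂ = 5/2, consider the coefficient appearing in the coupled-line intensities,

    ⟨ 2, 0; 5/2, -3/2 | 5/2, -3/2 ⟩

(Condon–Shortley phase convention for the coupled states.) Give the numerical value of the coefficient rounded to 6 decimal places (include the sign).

-0.119523  (= −√(1/70))

j₁+j₂−J=2  J+j₁−j₂=2  J−j₁+j₂=3  j₁+j₂+J+1=8
(j₁±m₁, j₂±m₂, J±M) = (2,2,1,4,1,4)
P² = 288/35
sum k=0..1:
  [0] +1/8 = 1/8
  [1] −1/6 = -1/6
S = -1/24
C² = P²·S² = 1/70 ; C = -0.119523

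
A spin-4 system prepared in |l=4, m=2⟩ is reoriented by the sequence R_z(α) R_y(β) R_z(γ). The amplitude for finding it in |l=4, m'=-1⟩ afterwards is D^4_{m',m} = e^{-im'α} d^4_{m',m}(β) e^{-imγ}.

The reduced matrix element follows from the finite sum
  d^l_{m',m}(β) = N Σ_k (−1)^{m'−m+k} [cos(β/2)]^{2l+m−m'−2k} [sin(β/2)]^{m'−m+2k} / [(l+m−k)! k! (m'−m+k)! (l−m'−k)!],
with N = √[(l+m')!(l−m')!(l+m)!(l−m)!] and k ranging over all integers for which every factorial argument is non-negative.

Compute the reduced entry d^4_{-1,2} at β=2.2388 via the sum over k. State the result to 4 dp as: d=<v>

d^4_{-1,2}(β=2.2388) via the finite sum:
c=cos(2.238800/2)=0.436222, s=sin(2.238800/2)=0.899839; N=√[6·120·720·2]=1018.233765
The bounds max(0,m−m')=3 and min(l+m,l−m')=5 give 3 terms
  k=3: (−1)^0·1018.2338/(72)·0.4362^5·0.8998^3 = +0.162761
  k=4: (−1)^1·1018.2338/(48)·0.4362^3·0.8998^5 = -1.038853
  k=5: (−1)^2·1018.2338/(240)·0.4362^1·0.8998^7 = +0.884092
d^4_{-1,2}(2.2388) = +0.162761 -1.038853 +0.884092 = +0.008000

d=0.0080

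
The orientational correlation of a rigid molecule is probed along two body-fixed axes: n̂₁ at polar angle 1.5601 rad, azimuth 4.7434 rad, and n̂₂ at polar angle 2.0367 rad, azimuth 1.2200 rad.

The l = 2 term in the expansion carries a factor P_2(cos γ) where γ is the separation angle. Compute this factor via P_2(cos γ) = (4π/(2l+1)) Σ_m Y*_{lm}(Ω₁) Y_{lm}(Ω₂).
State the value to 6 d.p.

0.542937

Addition theorem: P_2(cos γ) = (4π/5) Σ_m Y*_{lm}(Ω₁) Y_{lm}(Ω₂), m = −2…2:
  term(m=-2) = +0.086018+0.082350i   from Y*(Ω₁)=-0.385487-0.023939i, Y(Ω₂)=-0.235500-0.199001i
  term(m=-1) = +0.002377+0.000955i   from Y*(Ω₁)=+0.000256-0.008259i, Y(Ω₂)=-0.106551+0.291179i
  term(m=+0) = +0.039236+0.000000i   from Y*(Ω₁)=-0.315283-0.000000i, Y(Ω₂)=-0.124446+0.000000i
  term(m=+1) = +0.002377-0.000955i   from Y*(Ω₁)=-0.000256-0.008259i, Y(Ω₂)=+0.106551+0.291179i
  term(m=+2) = +0.086018-0.082350i   from Y*(Ω₁)=-0.385487+0.023939i, Y(Ω₂)=-0.235500+0.199001i
Σ over m = +0.216028+0.000000i; ×(4π/5) → +0.542937+0.000000i. Real part: 0.542937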